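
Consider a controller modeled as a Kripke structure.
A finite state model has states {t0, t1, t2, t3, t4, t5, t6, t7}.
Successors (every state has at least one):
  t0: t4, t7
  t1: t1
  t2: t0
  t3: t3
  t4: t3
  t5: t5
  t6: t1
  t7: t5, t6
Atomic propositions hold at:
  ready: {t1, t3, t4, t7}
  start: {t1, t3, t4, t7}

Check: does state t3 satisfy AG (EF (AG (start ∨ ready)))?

Yes

Sat(start ∨ ready) = {t1, t3, t4, t7}
AG (start ∨ ready): greatest fixpoint, start Z0 = {t1, t3, t4, t7}, keep only states in Sat with every successor in Z. Z1 = {t1, t3, t4}; fixed.
Sat(AG (start ∨ ready)) = {t1, t3, t4}
EF (AG (start ∨ ready)): least fixpoint, start Z0 = {t1, t3, t4}, add states with some successor in Z. Z1 = {t0, t1, t3, t4, t6}; Z2 = {t0, t1, t2, t3, t4, t6, t7}; fixed.
Sat(EF (AG (start ∨ ready))) = {t0, t1, t2, t3, t4, t6, t7}
AG (EF (AG (start ∨ ready))): greatest fixpoint, start Z0 = {t0, t1, t2, t3, t4, t6, t7}, keep only states in Sat with every successor in Z. Z1 = {t0, t1, t2, t3, t4, t6}; Z2 = {t1, t2, t3, t4, t6}; Z3 = {t1, t3, t4, t6}; fixed.
Sat(AG (EF (AG (start ∨ ready)))) = {t1, t3, t4, t6}
t3 ∈ Sat(AG (EF (AG (start ∨ ready)))) = {t1, t3, t4, t6}, so the formula holds at t3.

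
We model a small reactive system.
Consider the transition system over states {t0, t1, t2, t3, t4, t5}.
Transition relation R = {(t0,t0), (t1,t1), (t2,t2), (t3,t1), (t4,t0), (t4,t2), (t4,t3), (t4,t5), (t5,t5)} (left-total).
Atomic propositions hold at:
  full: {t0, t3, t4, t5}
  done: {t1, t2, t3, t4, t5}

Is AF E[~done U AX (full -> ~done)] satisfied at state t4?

No

Sat(~done) = {t0}
Sat(full -> ~done) = {t0, t1, t2}
Sat(AX (full -> ~done)) = {s : every successor in {t0, t1, t2}} = {t0, t1, t2, t3}
E[~done U AX (full -> ~done)]: least fixpoint, start Z0 = Sat(AX (full -> ~done)) = {t0, t1, t2, t3}, add states in Sat(~done) with some successor in Z. Already a fixed point.
Sat(E[~done U AX (full -> ~done)]) = {t0, t1, t2, t3}
AF E[~done U AX (full -> ~done)]: least fixpoint, start Z0 = {t0, t1, t2, t3}, add states with every successor in Z. Already a fixed point.
Sat(AF E[~done U AX (full -> ~done)]) = {t0, t1, t2, t3}
t4 ∉ Sat(AF E[~done U AX (full -> ~done)]) = {t0, t1, t2, t3}, so the formula does not hold at t4.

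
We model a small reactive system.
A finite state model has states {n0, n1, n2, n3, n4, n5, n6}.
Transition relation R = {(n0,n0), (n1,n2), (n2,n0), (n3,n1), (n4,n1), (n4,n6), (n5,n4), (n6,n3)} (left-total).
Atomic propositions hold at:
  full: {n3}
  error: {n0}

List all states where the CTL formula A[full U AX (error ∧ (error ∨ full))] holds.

{n0, n2}

Sat(error ∨ full) = {n0, n3}
Sat(error ∧ (error ∨ full)) = {n0}
Sat(AX (error ∧ (error ∨ full))) = {s : every successor in {n0}} = {n0, n2}
A[full U AX (error ∧ (error ∨ full))]: least fixpoint, start Z0 = Sat(AX (error ∧ (error ∨ full))) = {n0, n2}, add states in Sat(full) with every successor in Z. Already a fixed point.
Sat(A[full U AX (error ∧ (error ∨ full))]) = {n0, n2}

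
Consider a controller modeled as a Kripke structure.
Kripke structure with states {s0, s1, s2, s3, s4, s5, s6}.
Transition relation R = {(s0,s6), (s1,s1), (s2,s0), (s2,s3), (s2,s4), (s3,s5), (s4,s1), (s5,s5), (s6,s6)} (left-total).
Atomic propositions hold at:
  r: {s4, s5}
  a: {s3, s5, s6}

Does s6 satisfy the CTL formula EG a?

Yes

EG a: greatest fixpoint, start Z0 = {s3, s5, s6}, keep only states in Sat with some successor in Z. Already a fixed point.
Sat(EG a) = {s3, s5, s6}
s6 ∈ Sat(EG a) = {s3, s5, s6}, so the formula holds at s6.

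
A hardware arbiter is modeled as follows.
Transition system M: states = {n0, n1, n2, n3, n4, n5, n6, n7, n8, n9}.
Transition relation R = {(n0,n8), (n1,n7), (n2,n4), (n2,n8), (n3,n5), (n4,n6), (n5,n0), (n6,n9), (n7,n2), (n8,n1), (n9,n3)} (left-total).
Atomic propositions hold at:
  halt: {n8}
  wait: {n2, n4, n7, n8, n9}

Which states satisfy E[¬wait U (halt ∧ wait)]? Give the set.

Sat(¬wait) = {n0, n1, n3, n5, n6}
Sat(halt ∧ wait) = {n8}
E[¬wait U (halt ∧ wait)]: least fixpoint, start Z0 = Sat((halt ∧ wait)) = {n8}, add states in Sat(¬wait) with some successor in Z. Z1 = {n0, n8}; Z2 = {n0, n5, n8}; Z3 = {n0, n3, n5, n8}; fixed.
Sat(E[¬wait U (halt ∧ wait)]) = {n0, n3, n5, n8}

{n0, n3, n5, n8}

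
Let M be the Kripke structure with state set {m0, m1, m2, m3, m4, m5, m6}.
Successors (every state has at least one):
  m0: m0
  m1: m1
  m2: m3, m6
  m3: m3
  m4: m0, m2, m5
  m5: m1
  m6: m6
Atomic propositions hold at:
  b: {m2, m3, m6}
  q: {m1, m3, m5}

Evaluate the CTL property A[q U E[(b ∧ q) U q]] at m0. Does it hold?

Sat(b ∧ q) = {m3}
E[(b ∧ q) U q]: least fixpoint, start Z0 = Sat(q) = {m1, m3, m5}, add states in Sat(b ∧ q) with some successor in Z. Already a fixed point.
Sat(E[(b ∧ q) U q]) = {m1, m3, m5}
A[q U E[(b ∧ q) U q]]: least fixpoint, start Z0 = Sat(E[(b ∧ q) U q]) = {m1, m3, m5}, add states in Sat(q) with every successor in Z. Already a fixed point.
Sat(A[q U E[(b ∧ q) U q]]) = {m1, m3, m5}
m0 ∉ Sat(A[q U E[(b ∧ q) U q]]) = {m1, m3, m5}, so the formula does not hold at m0.

No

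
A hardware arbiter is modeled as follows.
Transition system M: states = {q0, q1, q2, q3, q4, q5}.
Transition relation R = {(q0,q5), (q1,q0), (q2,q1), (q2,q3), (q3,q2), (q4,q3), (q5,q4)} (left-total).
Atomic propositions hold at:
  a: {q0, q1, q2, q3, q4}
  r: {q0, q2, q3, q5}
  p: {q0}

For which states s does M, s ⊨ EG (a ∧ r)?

{q2, q3}

Sat(a ∧ r) = {q0, q2, q3}
EG (a ∧ r): greatest fixpoint, start Z0 = {q0, q2, q3}, keep only states in Sat with some successor in Z. Z1 = {q2, q3}; fixed.
Sat(EG (a ∧ r)) = {q2, q3}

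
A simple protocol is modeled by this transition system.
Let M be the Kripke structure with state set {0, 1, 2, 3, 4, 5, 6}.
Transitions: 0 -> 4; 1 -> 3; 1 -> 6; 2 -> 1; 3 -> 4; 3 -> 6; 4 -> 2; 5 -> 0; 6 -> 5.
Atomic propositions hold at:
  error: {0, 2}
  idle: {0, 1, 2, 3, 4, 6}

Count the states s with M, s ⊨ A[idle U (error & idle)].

3

Sat(error & idle) = {0, 2}
A[idle U (error & idle)]: least fixpoint, start Z0 = Sat((error & idle)) = {0, 2}, add states in Sat(idle) with every successor in Z. Z1 = {0, 2, 4}; fixed.
Sat(A[idle U (error & idle)]) = {0, 2, 4}
|Sat(A[idle U (error & idle)])| = |{0, 2, 4}| = 3.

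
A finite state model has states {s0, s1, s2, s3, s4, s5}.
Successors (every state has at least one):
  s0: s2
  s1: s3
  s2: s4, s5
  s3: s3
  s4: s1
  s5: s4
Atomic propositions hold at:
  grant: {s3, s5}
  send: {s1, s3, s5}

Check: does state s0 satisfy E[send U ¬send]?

Sat(¬send) = {s0, s2, s4}
E[send U ¬send]: least fixpoint, start Z0 = Sat(¬send) = {s0, s2, s4}, add states in Sat(send) with some successor in Z. Z1 = {s0, s2, s4, s5}; fixed.
Sat(E[send U ¬send]) = {s0, s2, s4, s5}
s0 ∈ Sat(E[send U ¬send]) = {s0, s2, s4, s5}, so the formula holds at s0.

Yes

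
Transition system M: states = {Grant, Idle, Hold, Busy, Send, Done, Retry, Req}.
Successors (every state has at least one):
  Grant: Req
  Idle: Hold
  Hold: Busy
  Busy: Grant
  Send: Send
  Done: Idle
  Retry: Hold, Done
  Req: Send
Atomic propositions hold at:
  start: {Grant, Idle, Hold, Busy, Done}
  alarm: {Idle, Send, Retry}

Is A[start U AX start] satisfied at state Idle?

Sat(AX start) = {s : every successor in {Grant, Idle, Hold, Busy, Done}} = {Idle, Hold, Busy, Done, Retry}
A[start U AX start]: least fixpoint, start Z0 = Sat(AX start) = {Idle, Hold, Busy, Done, Retry}, add states in Sat(start) with every successor in Z. Already a fixed point.
Sat(A[start U AX start]) = {Idle, Hold, Busy, Done, Retry}
Idle ∈ Sat(A[start U AX start]) = {Idle, Hold, Busy, Done, Retry}, so the formula holds at Idle.

Yes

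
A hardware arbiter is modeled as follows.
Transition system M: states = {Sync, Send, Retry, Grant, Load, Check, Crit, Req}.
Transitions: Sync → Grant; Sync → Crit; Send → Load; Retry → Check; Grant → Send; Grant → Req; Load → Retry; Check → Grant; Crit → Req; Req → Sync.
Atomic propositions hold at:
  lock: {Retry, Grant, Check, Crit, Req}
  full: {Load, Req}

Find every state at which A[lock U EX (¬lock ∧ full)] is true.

{Send}

Sat(¬lock) = {Sync, Send, Load}
Sat(¬lock ∧ full) = {Load}
Sat(EX (¬lock ∧ full)) = {s : some successor in {Load}} = {Send}
A[lock U EX (¬lock ∧ full)]: least fixpoint, start Z0 = Sat(EX (¬lock ∧ full)) = {Send}, add states in Sat(lock) with every successor in Z. Already a fixed point.
Sat(A[lock U EX (¬lock ∧ full)]) = {Send}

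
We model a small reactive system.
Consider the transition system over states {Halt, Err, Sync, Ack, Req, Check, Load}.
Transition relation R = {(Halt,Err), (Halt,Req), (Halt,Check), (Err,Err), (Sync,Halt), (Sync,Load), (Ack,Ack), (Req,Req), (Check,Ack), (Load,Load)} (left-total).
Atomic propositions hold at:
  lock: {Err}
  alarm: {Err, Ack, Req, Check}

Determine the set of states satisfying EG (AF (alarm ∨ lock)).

Sat(alarm ∨ lock) = {Err, Ack, Req, Check}
AF (alarm ∨ lock): least fixpoint, start Z0 = {Err, Ack, Req, Check}, add states with every successor in Z. Z1 = {Halt, Err, Ack, Req, Check}; fixed.
Sat(AF (alarm ∨ lock)) = {Halt, Err, Ack, Req, Check}
EG (AF (alarm ∨ lock)): greatest fixpoint, start Z0 = {Halt, Err, Ack, Req, Check}, keep only states in Sat with some successor in Z. Already a fixed point.
Sat(EG (AF (alarm ∨ lock))) = {Halt, Err, Ack, Req, Check}

{Halt, Err, Ack, Req, Check}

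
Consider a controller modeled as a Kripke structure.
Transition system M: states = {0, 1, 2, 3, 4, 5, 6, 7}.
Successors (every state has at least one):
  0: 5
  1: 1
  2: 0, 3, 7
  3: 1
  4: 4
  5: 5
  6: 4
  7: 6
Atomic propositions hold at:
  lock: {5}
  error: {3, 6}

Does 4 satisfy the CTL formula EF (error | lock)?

No

Sat(error | lock) = {3, 5, 6}
EF (error | lock): least fixpoint, start Z0 = {3, 5, 6}, add states with some successor in Z. Z1 = {0, 2, 3, 5, 6, 7}; fixed.
Sat(EF (error | lock)) = {0, 2, 3, 5, 6, 7}
4 ∉ Sat(EF (error | lock)) = {0, 2, 3, 5, 6, 7}, so the formula does not hold at 4.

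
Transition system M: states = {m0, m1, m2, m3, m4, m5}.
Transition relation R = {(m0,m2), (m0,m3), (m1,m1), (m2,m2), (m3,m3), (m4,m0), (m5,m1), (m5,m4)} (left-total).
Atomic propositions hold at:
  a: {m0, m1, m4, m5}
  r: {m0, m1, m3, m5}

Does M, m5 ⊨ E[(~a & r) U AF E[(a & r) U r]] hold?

Yes

Sat(~a) = {m2, m3}
Sat(~a & r) = {m3}
Sat(a & r) = {m0, m1, m5}
E[(a & r) U r]: least fixpoint, start Z0 = Sat(r) = {m0, m1, m3, m5}, add states in Sat(a & r) with some successor in Z. Already a fixed point.
Sat(E[(a & r) U r]) = {m0, m1, m3, m5}
AF E[(a & r) U r]: least fixpoint, start Z0 = {m0, m1, m3, m5}, add states with every successor in Z. Z1 = {m0, m1, m3, m4, m5}; fixed.
Sat(AF E[(a & r) U r]) = {m0, m1, m3, m4, m5}
E[(~a & r) U AF E[(a & r) U r]]: least fixpoint, start Z0 = Sat(AF E[(a & r) U r]) = {m0, m1, m3, m4, m5}, add states in Sat(~a & r) with some successor in Z. Already a fixed point.
Sat(E[(~a & r) U AF E[(a & r) U r]]) = {m0, m1, m3, m4, m5}
m5 ∈ Sat(E[(~a & r) U AF E[(a & r) U r]]) = {m0, m1, m3, m4, m5}, so the formula holds at m5.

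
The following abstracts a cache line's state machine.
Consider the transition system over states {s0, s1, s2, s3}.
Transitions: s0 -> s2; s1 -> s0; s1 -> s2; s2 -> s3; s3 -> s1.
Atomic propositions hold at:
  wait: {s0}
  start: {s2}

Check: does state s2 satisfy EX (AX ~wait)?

Yes

Sat(~wait) = {s1, s2, s3}
Sat(AX ~wait) = {s : every successor in {s1, s2, s3}} = {s0, s2, s3}
Sat(EX (AX ~wait)) = {s : some successor in {s0, s2, s3}} = {s0, s1, s2}
s2 ∈ Sat(EX (AX ~wait)) = {s0, s1, s2}, so the formula holds at s2.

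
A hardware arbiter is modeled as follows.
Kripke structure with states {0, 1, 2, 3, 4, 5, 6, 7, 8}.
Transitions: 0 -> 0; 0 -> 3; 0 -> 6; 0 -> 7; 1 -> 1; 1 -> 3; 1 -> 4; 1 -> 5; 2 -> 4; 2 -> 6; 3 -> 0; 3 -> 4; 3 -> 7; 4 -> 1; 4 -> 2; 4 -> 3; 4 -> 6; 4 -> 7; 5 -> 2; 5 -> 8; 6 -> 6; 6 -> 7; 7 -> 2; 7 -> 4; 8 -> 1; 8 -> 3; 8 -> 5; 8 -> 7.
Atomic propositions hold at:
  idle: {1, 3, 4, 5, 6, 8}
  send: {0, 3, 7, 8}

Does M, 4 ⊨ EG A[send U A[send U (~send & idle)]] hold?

Sat(~send) = {1, 2, 4, 5, 6}
Sat(~send & idle) = {1, 4, 5, 6}
A[send U (~send & idle)]: least fixpoint, start Z0 = Sat((~send & idle)) = {1, 4, 5, 6}, add states in Sat(send) with every successor in Z. Already a fixed point.
Sat(A[send U (~send & idle)]) = {1, 4, 5, 6}
A[send U A[send U (~send & idle)]]: least fixpoint, start Z0 = Sat(A[send U (~send & idle)]) = {1, 4, 5, 6}, add states in Sat(send) with every successor in Z. Already a fixed point.
Sat(A[send U A[send U (~send & idle)]]) = {1, 4, 5, 6}
EG A[send U A[send U (~send & idle)]]: greatest fixpoint, start Z0 = {1, 4, 5, 6}, keep only states in Sat with some successor in Z. Z1 = {1, 4, 6}; fixed.
Sat(EG A[send U A[send U (~send & idle)]]) = {1, 4, 6}
4 ∈ Sat(EG A[send U A[send U (~send & idle)]]) = {1, 4, 6}, so the formula holds at 4.

Yes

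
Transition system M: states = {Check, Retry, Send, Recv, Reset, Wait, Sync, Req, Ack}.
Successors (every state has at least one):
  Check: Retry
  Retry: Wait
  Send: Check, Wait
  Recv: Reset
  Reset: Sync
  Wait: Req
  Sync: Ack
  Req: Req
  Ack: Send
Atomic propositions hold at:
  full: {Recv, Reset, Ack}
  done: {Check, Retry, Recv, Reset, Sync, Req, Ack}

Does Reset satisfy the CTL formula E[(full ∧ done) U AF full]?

Yes

Sat(full ∧ done) = {Recv, Reset, Ack}
AF full: least fixpoint, start Z0 = {Recv, Reset, Ack}, add states with every successor in Z. Z1 = {Recv, Reset, Sync, Ack}; fixed.
Sat(AF full) = {Recv, Reset, Sync, Ack}
E[(full ∧ done) U AF full]: least fixpoint, start Z0 = Sat(AF full) = {Recv, Reset, Sync, Ack}, add states in Sat(full ∧ done) with some successor in Z. Already a fixed point.
Sat(E[(full ∧ done) U AF full]) = {Recv, Reset, Sync, Ack}
Reset ∈ Sat(E[(full ∧ done) U AF full]) = {Recv, Reset, Sync, Ack}, so the formula holds at Reset.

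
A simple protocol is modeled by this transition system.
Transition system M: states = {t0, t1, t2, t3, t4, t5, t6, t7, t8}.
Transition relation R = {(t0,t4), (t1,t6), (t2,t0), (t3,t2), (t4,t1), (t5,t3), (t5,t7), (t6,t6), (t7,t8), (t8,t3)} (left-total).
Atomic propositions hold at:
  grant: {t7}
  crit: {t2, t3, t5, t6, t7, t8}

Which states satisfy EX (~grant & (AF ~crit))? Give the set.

{t0, t2, t3, t4, t5, t7, t8}

Sat(~grant) = {t0, t1, t2, t3, t4, t5, t6, t8}
Sat(~crit) = {t0, t1, t4}
AF ~crit: least fixpoint, start Z0 = {t0, t1, t4}, add states with every successor in Z. Z1 = {t0, t1, t2, t4}; Z2 = {t0, t1, t2, t3, t4}; Z3 = {t0, t1, t2, t3, t4, t8}; Z4 = {t0, t1, t2, t3, t4, t7, t8}; Z5 = {t0, t1, t2, t3, t4, t5, t7, t8}; fixed.
Sat(AF ~crit) = {t0, t1, t2, t3, t4, t5, t7, t8}
Sat(~grant & (AF ~crit)) = {t0, t1, t2, t3, t4, t5, t8}
Sat(EX (~grant & (AF ~crit))) = {s : some successor in {t0, t1, t2, t3, t4, t5, t8}} = {t0, t2, t3, t4, t5, t7, t8}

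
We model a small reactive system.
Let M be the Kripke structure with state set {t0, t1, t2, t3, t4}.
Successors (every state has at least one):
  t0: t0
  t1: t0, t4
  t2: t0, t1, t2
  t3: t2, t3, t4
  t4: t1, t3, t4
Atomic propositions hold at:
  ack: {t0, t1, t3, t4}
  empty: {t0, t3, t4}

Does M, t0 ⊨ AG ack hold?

AG ack: greatest fixpoint, start Z0 = {t0, t1, t3, t4}, keep only states in Sat with every successor in Z. Z1 = {t0, t1, t4}; Z2 = {t0, t1}; Z3 = {t0}; fixed.
Sat(AG ack) = {t0}
t0 ∈ Sat(AG ack) = {t0}, so the formula holds at t0.

Yes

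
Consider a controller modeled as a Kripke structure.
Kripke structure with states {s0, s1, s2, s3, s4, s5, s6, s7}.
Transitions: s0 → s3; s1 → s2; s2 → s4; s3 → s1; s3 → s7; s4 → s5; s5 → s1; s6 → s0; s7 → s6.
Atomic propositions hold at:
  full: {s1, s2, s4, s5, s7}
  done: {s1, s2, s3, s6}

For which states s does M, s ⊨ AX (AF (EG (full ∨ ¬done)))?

Sat(¬done) = {s0, s4, s5, s7}
Sat(full ∨ ¬done) = {s0, s1, s2, s4, s5, s7}
EG (full ∨ ¬done): greatest fixpoint, start Z0 = {s0, s1, s2, s4, s5, s7}, keep only states in Sat with some successor in Z. Z1 = {s1, s2, s4, s5}; fixed.
Sat(EG (full ∨ ¬done)) = {s1, s2, s4, s5}
AF (EG (full ∨ ¬done)): least fixpoint, start Z0 = {s1, s2, s4, s5}, add states with every successor in Z. Already a fixed point.
Sat(AF (EG (full ∨ ¬done))) = {s1, s2, s4, s5}
Sat(AX (AF (EG (full ∨ ¬done)))) = {s : every successor in {s1, s2, s4, s5}} = {s1, s2, s4, s5}

{s1, s2, s4, s5}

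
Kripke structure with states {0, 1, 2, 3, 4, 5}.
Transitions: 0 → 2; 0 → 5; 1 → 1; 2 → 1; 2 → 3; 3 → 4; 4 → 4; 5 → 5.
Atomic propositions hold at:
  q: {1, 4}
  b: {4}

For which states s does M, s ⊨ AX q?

{1, 3, 4}

Sat(AX q) = {s : every successor in {1, 4}} = {1, 3, 4}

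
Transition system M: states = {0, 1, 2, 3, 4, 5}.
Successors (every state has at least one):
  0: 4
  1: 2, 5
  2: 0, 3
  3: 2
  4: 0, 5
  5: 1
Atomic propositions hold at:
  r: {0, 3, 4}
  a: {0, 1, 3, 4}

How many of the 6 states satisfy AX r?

2

Sat(AX r) = {s : every successor in {0, 3, 4}} = {0, 2}
|Sat(AX r)| = |{0, 2}| = 2.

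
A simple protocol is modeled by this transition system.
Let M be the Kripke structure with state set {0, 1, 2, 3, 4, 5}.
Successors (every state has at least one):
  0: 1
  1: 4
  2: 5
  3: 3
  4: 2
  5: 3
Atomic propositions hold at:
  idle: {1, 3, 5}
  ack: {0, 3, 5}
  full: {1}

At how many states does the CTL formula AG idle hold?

2

AG idle: greatest fixpoint, start Z0 = {1, 3, 5}, keep only states in Sat with every successor in Z. Z1 = {3, 5}; fixed.
Sat(AG idle) = {3, 5}
|Sat(AG idle)| = |{3, 5}| = 2.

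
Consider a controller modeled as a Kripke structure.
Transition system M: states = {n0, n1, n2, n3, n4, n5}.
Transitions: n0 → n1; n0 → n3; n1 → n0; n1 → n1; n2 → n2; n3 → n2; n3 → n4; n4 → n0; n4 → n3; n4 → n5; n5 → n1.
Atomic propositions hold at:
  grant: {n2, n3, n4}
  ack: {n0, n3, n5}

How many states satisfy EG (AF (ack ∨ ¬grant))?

5

Sat(¬grant) = {n0, n1, n5}
Sat(ack ∨ ¬grant) = {n0, n1, n3, n5}
AF (ack ∨ ¬grant): least fixpoint, start Z0 = {n0, n1, n3, n5}, add states with every successor in Z. Z1 = {n0, n1, n3, n4, n5}; fixed.
Sat(AF (ack ∨ ¬grant)) = {n0, n1, n3, n4, n5}
EG (AF (ack ∨ ¬grant)): greatest fixpoint, start Z0 = {n0, n1, n3, n4, n5}, keep only states in Sat with some successor in Z. Already a fixed point.
Sat(EG (AF (ack ∨ ¬grant))) = {n0, n1, n3, n4, n5}
|Sat(EG (AF (ack ∨ ¬grant)))| = |{n0, n1, n3, n4, n5}| = 5.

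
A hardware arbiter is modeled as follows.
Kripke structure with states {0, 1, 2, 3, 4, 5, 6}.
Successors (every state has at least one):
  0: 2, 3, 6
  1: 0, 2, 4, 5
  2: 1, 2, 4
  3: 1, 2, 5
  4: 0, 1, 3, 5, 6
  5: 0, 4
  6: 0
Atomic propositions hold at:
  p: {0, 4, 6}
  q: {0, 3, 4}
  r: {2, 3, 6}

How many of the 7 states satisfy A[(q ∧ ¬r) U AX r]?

1

Sat(¬r) = {0, 1, 4, 5}
Sat(q ∧ ¬r) = {0, 4}
Sat(AX r) = {s : every successor in {2, 3, 6}} = {0}
A[(q ∧ ¬r) U AX r]: least fixpoint, start Z0 = Sat(AX r) = {0}, add states in Sat(q ∧ ¬r) with every successor in Z. Already a fixed point.
Sat(A[(q ∧ ¬r) U AX r]) = {0}
|Sat(A[(q ∧ ¬r) U AX r])| = |{0}| = 1.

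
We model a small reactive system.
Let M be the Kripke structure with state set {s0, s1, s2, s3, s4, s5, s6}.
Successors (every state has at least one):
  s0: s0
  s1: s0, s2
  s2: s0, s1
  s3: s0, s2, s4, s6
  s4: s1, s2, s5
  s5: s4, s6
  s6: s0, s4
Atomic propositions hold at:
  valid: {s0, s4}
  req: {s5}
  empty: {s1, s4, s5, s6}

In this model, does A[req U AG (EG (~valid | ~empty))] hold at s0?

Yes

Sat(~valid) = {s1, s2, s3, s5, s6}
Sat(~empty) = {s0, s2, s3}
Sat(~valid | ~empty) = {s0, s1, s2, s3, s5, s6}
EG (~valid | ~empty): greatest fixpoint, start Z0 = {s0, s1, s2, s3, s5, s6}, keep only states in Sat with some successor in Z. Already a fixed point.
Sat(EG (~valid | ~empty)) = {s0, s1, s2, s3, s5, s6}
AG (EG (~valid | ~empty)): greatest fixpoint, start Z0 = {s0, s1, s2, s3, s5, s6}, keep only states in Sat with every successor in Z. Z1 = {s0, s1, s2}; fixed.
Sat(AG (EG (~valid | ~empty))) = {s0, s1, s2}
A[req U AG (EG (~valid | ~empty))]: least fixpoint, start Z0 = Sat(AG (EG (~valid | ~empty))) = {s0, s1, s2}, add states in Sat(req) with every successor in Z. Already a fixed point.
Sat(A[req U AG (EG (~valid | ~empty))]) = {s0, s1, s2}
s0 ∈ Sat(A[req U AG (EG (~valid | ~empty))]) = {s0, s1, s2}, so the formula holds at s0.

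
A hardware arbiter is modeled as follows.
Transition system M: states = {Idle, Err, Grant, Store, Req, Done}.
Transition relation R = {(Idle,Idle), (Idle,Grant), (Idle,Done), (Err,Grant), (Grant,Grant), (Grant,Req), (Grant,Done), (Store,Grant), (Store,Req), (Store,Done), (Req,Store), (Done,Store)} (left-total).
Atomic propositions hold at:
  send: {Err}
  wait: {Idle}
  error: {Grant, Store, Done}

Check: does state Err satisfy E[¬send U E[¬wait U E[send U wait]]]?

Sat(¬send) = {Idle, Grant, Store, Req, Done}
Sat(¬wait) = {Err, Grant, Store, Req, Done}
E[send U wait]: least fixpoint, start Z0 = Sat(wait) = {Idle}, add states in Sat(send) with some successor in Z. Already a fixed point.
Sat(E[send U wait]) = {Idle}
E[¬wait U E[send U wait]]: least fixpoint, start Z0 = Sat(E[send U wait]) = {Idle}, add states in Sat(¬wait) with some successor in Z. Already a fixed point.
Sat(E[¬wait U E[send U wait]]) = {Idle}
E[¬send U E[¬wait U E[send U wait]]]: least fixpoint, start Z0 = Sat(E[¬wait U E[send U wait]]) = {Idle}, add states in Sat(¬send) with some successor in Z. Already a fixed point.
Sat(E[¬send U E[¬wait U E[send U wait]]]) = {Idle}
Err ∉ Sat(E[¬send U E[¬wait U E[send U wait]]]) = {Idle}, so the formula does not hold at Err.

No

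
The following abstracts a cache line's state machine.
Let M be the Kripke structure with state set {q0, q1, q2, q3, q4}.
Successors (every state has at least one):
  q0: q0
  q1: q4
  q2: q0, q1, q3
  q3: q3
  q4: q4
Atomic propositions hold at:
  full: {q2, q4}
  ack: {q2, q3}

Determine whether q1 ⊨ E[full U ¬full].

Sat(¬full) = {q0, q1, q3}
E[full U ¬full]: least fixpoint, start Z0 = Sat(¬full) = {q0, q1, q3}, add states in Sat(full) with some successor in Z. Z1 = {q0, q1, q2, q3}; fixed.
Sat(E[full U ¬full]) = {q0, q1, q2, q3}
q1 ∈ Sat(E[full U ¬full]) = {q0, q1, q2, q3}, so the formula holds at q1.

Yes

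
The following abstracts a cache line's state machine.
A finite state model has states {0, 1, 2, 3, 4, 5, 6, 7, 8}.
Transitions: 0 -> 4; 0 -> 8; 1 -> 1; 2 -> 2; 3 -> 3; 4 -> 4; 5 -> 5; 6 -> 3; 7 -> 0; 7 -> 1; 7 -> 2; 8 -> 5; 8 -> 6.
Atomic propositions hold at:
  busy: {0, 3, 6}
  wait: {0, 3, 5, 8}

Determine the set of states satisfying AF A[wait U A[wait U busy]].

{0, 3, 6}

A[wait U busy]: least fixpoint, start Z0 = Sat(busy) = {0, 3, 6}, add states in Sat(wait) with every successor in Z. Already a fixed point.
Sat(A[wait U busy]) = {0, 3, 6}
A[wait U A[wait U busy]]: least fixpoint, start Z0 = Sat(A[wait U busy]) = {0, 3, 6}, add states in Sat(wait) with every successor in Z. Already a fixed point.
Sat(A[wait U A[wait U busy]]) = {0, 3, 6}
AF A[wait U A[wait U busy]]: least fixpoint, start Z0 = {0, 3, 6}, add states with every successor in Z. Already a fixed point.
Sat(AF A[wait U A[wait U busy]]) = {0, 3, 6}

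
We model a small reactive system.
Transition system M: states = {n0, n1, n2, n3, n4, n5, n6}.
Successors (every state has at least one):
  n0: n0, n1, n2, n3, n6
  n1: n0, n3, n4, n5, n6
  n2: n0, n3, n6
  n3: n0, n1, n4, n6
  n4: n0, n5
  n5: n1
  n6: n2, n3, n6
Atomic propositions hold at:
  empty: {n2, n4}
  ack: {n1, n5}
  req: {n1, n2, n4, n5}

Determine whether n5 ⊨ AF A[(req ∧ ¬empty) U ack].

Sat(¬empty) = {n0, n1, n3, n5, n6}
Sat(req ∧ ¬empty) = {n1, n5}
A[(req ∧ ¬empty) U ack]: least fixpoint, start Z0 = Sat(ack) = {n1, n5}, add states in Sat(req ∧ ¬empty) with every successor in Z. Already a fixed point.
Sat(A[(req ∧ ¬empty) U ack]) = {n1, n5}
AF A[(req ∧ ¬empty) U ack]: least fixpoint, start Z0 = {n1, n5}, add states with every successor in Z. Already a fixed point.
Sat(AF A[(req ∧ ¬empty) U ack]) = {n1, n5}
n5 ∈ Sat(AF A[(req ∧ ¬empty) U ack]) = {n1, n5}, so the formula holds at n5.

Yes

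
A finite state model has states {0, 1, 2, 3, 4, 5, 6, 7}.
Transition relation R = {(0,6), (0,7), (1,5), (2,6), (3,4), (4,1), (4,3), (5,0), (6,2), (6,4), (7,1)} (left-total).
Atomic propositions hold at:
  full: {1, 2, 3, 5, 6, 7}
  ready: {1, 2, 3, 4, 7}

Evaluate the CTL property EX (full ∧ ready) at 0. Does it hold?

Sat(full ∧ ready) = {1, 2, 3, 7}
Sat(EX (full ∧ ready)) = {s : some successor in {1, 2, 3, 7}} = {0, 4, 6, 7}
0 ∈ Sat(EX (full ∧ ready)) = {0, 4, 6, 7}, so the formula holds at 0.

Yes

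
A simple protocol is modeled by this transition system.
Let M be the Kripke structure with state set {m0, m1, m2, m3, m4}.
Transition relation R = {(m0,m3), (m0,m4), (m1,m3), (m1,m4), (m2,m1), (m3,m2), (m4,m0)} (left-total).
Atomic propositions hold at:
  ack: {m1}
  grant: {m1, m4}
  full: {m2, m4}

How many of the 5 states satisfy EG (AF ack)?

AF ack: least fixpoint, start Z0 = {m1}, add states with every successor in Z. Z1 = {m1, m2}; Z2 = {m1, m2, m3}; fixed.
Sat(AF ack) = {m1, m2, m3}
EG (AF ack): greatest fixpoint, start Z0 = {m1, m2, m3}, keep only states in Sat with some successor in Z. Already a fixed point.
Sat(EG (AF ack)) = {m1, m2, m3}
|Sat(EG (AF ack))| = |{m1, m2, m3}| = 3.

3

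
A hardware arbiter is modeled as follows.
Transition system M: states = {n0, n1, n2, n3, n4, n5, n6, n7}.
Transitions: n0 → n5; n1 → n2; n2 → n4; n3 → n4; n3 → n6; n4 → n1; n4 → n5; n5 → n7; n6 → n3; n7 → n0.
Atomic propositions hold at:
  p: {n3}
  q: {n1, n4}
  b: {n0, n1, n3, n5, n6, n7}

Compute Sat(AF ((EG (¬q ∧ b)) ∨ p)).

{n0, n3, n5, n6, n7}

Sat(¬q) = {n0, n2, n3, n5, n6, n7}
Sat(¬q ∧ b) = {n0, n3, n5, n6, n7}
EG (¬q ∧ b): greatest fixpoint, start Z0 = {n0, n3, n5, n6, n7}, keep only states in Sat with some successor in Z. Already a fixed point.
Sat(EG (¬q ∧ b)) = {n0, n3, n5, n6, n7}
Sat((EG (¬q ∧ b)) ∨ p) = {n0, n3, n5, n6, n7}
AF ((EG (¬q ∧ b)) ∨ p): least fixpoint, start Z0 = {n0, n3, n5, n6, n7}, add states with every successor in Z. Already a fixed point.
Sat(AF ((EG (¬q ∧ b)) ∨ p)) = {n0, n3, n5, n6, n7}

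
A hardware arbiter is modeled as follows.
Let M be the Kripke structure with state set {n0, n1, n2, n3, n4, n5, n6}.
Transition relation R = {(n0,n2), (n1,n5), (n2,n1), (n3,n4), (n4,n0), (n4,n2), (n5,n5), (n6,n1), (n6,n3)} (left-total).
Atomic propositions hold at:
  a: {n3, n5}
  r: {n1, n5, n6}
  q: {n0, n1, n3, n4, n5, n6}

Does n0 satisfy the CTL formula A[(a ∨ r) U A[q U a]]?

Sat(a ∨ r) = {n1, n3, n5, n6}
A[q U a]: least fixpoint, start Z0 = Sat(a) = {n3, n5}, add states in Sat(q) with every successor in Z. Z1 = {n1, n3, n5}; Z2 = {n1, n3, n5, n6}; fixed.
Sat(A[q U a]) = {n1, n3, n5, n6}
A[(a ∨ r) U A[q U a]]: least fixpoint, start Z0 = Sat(A[q U a]) = {n1, n3, n5, n6}, add states in Sat(a ∨ r) with every successor in Z. Already a fixed point.
Sat(A[(a ∨ r) U A[q U a]]) = {n1, n3, n5, n6}
n0 ∉ Sat(A[(a ∨ r) U A[q U a]]) = {n1, n3, n5, n6}, so the formula does not hold at n0.

No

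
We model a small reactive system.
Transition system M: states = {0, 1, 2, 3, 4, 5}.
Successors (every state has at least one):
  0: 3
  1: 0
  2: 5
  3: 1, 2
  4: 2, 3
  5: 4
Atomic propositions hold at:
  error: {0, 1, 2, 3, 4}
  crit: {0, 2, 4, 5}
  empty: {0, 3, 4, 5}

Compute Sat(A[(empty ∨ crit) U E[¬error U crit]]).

{0, 2, 4, 5}

Sat(empty ∨ crit) = {0, 2, 3, 4, 5}
Sat(¬error) = {5}
E[¬error U crit]: least fixpoint, start Z0 = Sat(crit) = {0, 2, 4, 5}, add states in Sat(¬error) with some successor in Z. Already a fixed point.
Sat(E[¬error U crit]) = {0, 2, 4, 5}
A[(empty ∨ crit) U E[¬error U crit]]: least fixpoint, start Z0 = Sat(E[¬error U crit]) = {0, 2, 4, 5}, add states in Sat(empty ∨ crit) with every successor in Z. Already a fixed point.
Sat(A[(empty ∨ crit) U E[¬error U crit]]) = {0, 2, 4, 5}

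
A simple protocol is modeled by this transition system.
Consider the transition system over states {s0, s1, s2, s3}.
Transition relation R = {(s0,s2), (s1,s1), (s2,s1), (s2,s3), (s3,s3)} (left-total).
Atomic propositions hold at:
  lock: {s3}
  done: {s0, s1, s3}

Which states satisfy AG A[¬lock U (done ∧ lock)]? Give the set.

Sat(¬lock) = {s0, s1, s2}
Sat(done ∧ lock) = {s3}
A[¬lock U (done ∧ lock)]: least fixpoint, start Z0 = Sat((done ∧ lock)) = {s3}, add states in Sat(¬lock) with every successor in Z. Already a fixed point.
Sat(A[¬lock U (done ∧ lock)]) = {s3}
AG A[¬lock U (done ∧ lock)]: greatest fixpoint, start Z0 = {s3}, keep only states in Sat with every successor in Z. Already a fixed point.
Sat(AG A[¬lock U (done ∧ lock)]) = {s3}

{s3}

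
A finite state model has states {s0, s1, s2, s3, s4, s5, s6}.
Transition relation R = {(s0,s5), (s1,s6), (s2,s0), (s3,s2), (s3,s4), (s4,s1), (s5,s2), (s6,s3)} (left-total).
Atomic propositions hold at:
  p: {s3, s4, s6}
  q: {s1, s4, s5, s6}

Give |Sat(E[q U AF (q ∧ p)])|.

3

Sat(q ∧ p) = {s4, s6}
AF (q ∧ p): least fixpoint, start Z0 = {s4, s6}, add states with every successor in Z. Z1 = {s1, s4, s6}; fixed.
Sat(AF (q ∧ p)) = {s1, s4, s6}
E[q U AF (q ∧ p)]: least fixpoint, start Z0 = Sat(AF (q ∧ p)) = {s1, s4, s6}, add states in Sat(q) with some successor in Z. Already a fixed point.
Sat(E[q U AF (q ∧ p)]) = {s1, s4, s6}
|Sat(E[q U AF (q ∧ p)])| = |{s1, s4, s6}| = 3.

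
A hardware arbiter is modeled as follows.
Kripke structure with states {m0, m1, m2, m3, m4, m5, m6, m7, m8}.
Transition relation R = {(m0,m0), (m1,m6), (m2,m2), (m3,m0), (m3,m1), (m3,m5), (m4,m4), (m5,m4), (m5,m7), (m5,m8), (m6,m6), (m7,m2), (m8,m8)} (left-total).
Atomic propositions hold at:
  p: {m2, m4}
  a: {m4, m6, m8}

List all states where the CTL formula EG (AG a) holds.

{m4, m6, m8}

AG a: greatest fixpoint, start Z0 = {m4, m6, m8}, keep only states in Sat with every successor in Z. Already a fixed point.
Sat(AG a) = {m4, m6, m8}
EG (AG a): greatest fixpoint, start Z0 = {m4, m6, m8}, keep only states in Sat with some successor in Z. Already a fixed point.
Sat(EG (AG a)) = {m4, m6, m8}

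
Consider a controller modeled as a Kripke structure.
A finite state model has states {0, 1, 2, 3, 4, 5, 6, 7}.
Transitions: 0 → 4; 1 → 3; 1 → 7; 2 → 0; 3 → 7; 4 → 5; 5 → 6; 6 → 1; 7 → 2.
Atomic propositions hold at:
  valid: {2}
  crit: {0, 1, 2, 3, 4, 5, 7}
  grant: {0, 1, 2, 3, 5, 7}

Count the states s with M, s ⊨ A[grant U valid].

4

A[grant U valid]: least fixpoint, start Z0 = Sat(valid) = {2}, add states in Sat(grant) with every successor in Z. Z1 = {2, 7}; Z2 = {2, 3, 7}; Z3 = {1, 2, 3, 7}; fixed.
Sat(A[grant U valid]) = {1, 2, 3, 7}
|Sat(A[grant U valid])| = |{1, 2, 3, 7}| = 4.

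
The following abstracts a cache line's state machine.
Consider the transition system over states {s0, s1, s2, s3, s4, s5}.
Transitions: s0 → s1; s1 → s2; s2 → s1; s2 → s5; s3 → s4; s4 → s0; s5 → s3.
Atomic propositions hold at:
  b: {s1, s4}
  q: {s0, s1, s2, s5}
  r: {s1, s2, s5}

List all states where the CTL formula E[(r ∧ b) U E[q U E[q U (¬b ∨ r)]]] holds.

{s0, s1, s2, s3, s5}

Sat(r ∧ b) = {s1}
Sat(¬b) = {s0, s2, s3, s5}
Sat(¬b ∨ r) = {s0, s1, s2, s3, s5}
E[q U (¬b ∨ r)]: least fixpoint, start Z0 = Sat((¬b ∨ r)) = {s0, s1, s2, s3, s5}, add states in Sat(q) with some successor in Z. Already a fixed point.
Sat(E[q U (¬b ∨ r)]) = {s0, s1, s2, s3, s5}
E[q U E[q U (¬b ∨ r)]]: least fixpoint, start Z0 = Sat(E[q U (¬b ∨ r)]) = {s0, s1, s2, s3, s5}, add states in Sat(q) with some successor in Z. Already a fixed point.
Sat(E[q U E[q U (¬b ∨ r)]]) = {s0, s1, s2, s3, s5}
E[(r ∧ b) U E[q U E[q U (¬b ∨ r)]]]: least fixpoint, start Z0 = Sat(E[q U E[q U (¬b ∨ r)]]) = {s0, s1, s2, s3, s5}, add states in Sat(r ∧ b) with some successor in Z. Already a fixed point.
Sat(E[(r ∧ b) U E[q U E[q U (¬b ∨ r)]]]) = {s0, s1, s2, s3, s5}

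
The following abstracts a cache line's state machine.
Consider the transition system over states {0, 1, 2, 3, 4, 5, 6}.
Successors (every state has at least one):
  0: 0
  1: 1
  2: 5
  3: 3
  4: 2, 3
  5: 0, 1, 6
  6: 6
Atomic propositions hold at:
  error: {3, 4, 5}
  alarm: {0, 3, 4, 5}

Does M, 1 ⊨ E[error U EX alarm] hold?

No

Sat(EX alarm) = {s : some successor in {0, 3, 4, 5}} = {0, 2, 3, 4, 5}
E[error U EX alarm]: least fixpoint, start Z0 = Sat(EX alarm) = {0, 2, 3, 4, 5}, add states in Sat(error) with some successor in Z. Already a fixed point.
Sat(E[error U EX alarm]) = {0, 2, 3, 4, 5}
1 ∉ Sat(E[error U EX alarm]) = {0, 2, 3, 4, 5}, so the formula does not hold at 1.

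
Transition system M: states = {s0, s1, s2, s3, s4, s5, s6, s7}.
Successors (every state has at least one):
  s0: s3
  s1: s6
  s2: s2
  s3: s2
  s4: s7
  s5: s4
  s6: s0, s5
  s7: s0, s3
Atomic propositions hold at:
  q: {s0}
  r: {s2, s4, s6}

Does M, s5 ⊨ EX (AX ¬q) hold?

Sat(¬q) = {s1, s2, s3, s4, s5, s6, s7}
Sat(AX ¬q) = {s : every successor in {s1, s2, s3, s4, s5, s6, s7}} = {s0, s1, s2, s3, s4, s5}
Sat(EX (AX ¬q)) = {s : some successor in {s0, s1, s2, s3, s4, s5}} = {s0, s2, s3, s5, s6, s7}
s5 ∈ Sat(EX (AX ¬q)) = {s0, s2, s3, s5, s6, s7}, so the formula holds at s5.

Yes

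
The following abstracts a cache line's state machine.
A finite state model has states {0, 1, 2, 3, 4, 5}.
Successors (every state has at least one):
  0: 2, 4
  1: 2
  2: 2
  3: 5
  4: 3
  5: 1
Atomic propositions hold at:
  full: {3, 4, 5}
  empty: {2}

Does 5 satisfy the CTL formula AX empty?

Sat(AX empty) = {s : every successor in {2}} = {1, 2}
5 ∉ Sat(AX empty) = {1, 2}, so the formula does not hold at 5.

No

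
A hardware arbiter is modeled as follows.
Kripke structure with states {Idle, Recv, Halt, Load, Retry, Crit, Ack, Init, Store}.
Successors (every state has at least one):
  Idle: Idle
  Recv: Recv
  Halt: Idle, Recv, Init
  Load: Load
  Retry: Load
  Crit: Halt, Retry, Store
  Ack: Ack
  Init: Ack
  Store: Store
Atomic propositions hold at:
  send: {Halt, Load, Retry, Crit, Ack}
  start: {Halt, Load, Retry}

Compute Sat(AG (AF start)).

AF start: least fixpoint, start Z0 = {Halt, Load, Retry}, add states with every successor in Z. Already a fixed point.
Sat(AF start) = {Halt, Load, Retry}
AG (AF start): greatest fixpoint, start Z0 = {Halt, Load, Retry}, keep only states in Sat with every successor in Z. Z1 = {Load, Retry}; fixed.
Sat(AG (AF start)) = {Load, Retry}

{Load, Retry}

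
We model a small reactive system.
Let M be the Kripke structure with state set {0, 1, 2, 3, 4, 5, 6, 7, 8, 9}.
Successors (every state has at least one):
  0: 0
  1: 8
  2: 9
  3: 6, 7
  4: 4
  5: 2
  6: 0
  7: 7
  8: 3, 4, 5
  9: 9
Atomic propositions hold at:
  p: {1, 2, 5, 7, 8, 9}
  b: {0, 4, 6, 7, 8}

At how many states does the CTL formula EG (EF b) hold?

EF b: least fixpoint, start Z0 = {0, 4, 6, 7, 8}, add states with some successor in Z. Z1 = {0, 1, 3, 4, 6, 7, 8}; fixed.
Sat(EF b) = {0, 1, 3, 4, 6, 7, 8}
EG (EF b): greatest fixpoint, start Z0 = {0, 1, 3, 4, 6, 7, 8}, keep only states in Sat with some successor in Z. Already a fixed point.
Sat(EG (EF b)) = {0, 1, 3, 4, 6, 7, 8}
|Sat(EG (EF b))| = |{0, 1, 3, 4, 6, 7, 8}| = 7.

7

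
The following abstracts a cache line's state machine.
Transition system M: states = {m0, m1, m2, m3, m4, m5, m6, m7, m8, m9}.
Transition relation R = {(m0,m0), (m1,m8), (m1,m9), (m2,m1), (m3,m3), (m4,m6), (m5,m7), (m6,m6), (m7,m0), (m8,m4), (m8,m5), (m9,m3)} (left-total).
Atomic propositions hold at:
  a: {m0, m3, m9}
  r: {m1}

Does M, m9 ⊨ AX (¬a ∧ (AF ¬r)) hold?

No

Sat(¬a) = {m1, m2, m4, m5, m6, m7, m8}
Sat(¬r) = {m0, m2, m3, m4, m5, m6, m7, m8, m9}
AF ¬r: least fixpoint, start Z0 = {m0, m2, m3, m4, m5, m6, m7, m8, m9}, add states with every successor in Z. Z1 = {m0, m1, m2, m3, m4, m5, m6, m7, m8, m9}; fixed.
Sat(AF ¬r) = {m0, m1, m2, m3, m4, m5, m6, m7, m8, m9}
Sat(¬a ∧ (AF ¬r)) = {m1, m2, m4, m5, m6, m7, m8}
Sat(AX (¬a ∧ (AF ¬r))) = {s : every successor in {m1, m2, m4, m5, m6, m7, m8}} = {m2, m4, m5, m6, m8}
m9 ∉ Sat(AX (¬a ∧ (AF ¬r))) = {m2, m4, m5, m6, m8}, so the formula does not hold at m9.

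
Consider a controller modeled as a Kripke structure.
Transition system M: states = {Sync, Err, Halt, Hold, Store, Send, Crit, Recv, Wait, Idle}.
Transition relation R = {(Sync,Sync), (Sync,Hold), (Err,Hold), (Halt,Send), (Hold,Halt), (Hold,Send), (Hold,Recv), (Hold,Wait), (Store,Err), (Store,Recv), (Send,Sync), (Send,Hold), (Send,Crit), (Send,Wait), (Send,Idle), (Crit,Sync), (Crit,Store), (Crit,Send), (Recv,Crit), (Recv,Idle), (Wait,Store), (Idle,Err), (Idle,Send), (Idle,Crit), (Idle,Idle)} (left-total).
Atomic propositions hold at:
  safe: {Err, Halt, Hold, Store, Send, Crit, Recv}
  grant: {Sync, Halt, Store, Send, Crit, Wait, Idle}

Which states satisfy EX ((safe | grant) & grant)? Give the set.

{Sync, Halt, Hold, Send, Crit, Recv, Wait, Idle}

Sat(safe | grant) = {Sync, Err, Halt, Hold, Store, Send, Crit, Recv, Wait, Idle}
Sat((safe | grant) & grant) = {Sync, Halt, Store, Send, Crit, Wait, Idle}
Sat(EX ((safe | grant) & grant)) = {s : some successor in {Sync, Halt, Store, Send, Crit, Wait, Idle}} = {Sync, Halt, Hold, Send, Crit, Recv, Wait, Idle}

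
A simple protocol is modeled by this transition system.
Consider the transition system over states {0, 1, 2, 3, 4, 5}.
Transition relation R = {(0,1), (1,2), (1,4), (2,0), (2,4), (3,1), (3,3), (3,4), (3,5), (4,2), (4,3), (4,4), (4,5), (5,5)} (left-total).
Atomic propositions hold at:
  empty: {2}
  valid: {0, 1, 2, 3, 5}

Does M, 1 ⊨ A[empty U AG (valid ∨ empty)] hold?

Sat(valid ∨ empty) = {0, 1, 2, 3, 5}
AG (valid ∨ empty): greatest fixpoint, start Z0 = {0, 1, 2, 3, 5}, keep only states in Sat with every successor in Z. Z1 = {0, 5}; Z2 = {5}; fixed.
Sat(AG (valid ∨ empty)) = {5}
A[empty U AG (valid ∨ empty)]: least fixpoint, start Z0 = Sat(AG (valid ∨ empty)) = {5}, add states in Sat(empty) with every successor in Z. Already a fixed point.
Sat(A[empty U AG (valid ∨ empty)]) = {5}
1 ∉ Sat(A[empty U AG (valid ∨ empty)]) = {5}, so the formula does not hold at 1.

No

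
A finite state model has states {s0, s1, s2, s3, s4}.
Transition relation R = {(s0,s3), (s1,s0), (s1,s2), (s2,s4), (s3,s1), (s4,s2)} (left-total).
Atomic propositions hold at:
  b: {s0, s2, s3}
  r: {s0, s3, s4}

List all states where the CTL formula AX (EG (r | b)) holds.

Sat(r | b) = {s0, s2, s3, s4}
EG (r | b): greatest fixpoint, start Z0 = {s0, s2, s3, s4}, keep only states in Sat with some successor in Z. Z1 = {s0, s2, s4}; Z2 = {s2, s4}; fixed.
Sat(EG (r | b)) = {s2, s4}
Sat(AX (EG (r | b))) = {s : every successor in {s2, s4}} = {s2, s4}

{s2, s4}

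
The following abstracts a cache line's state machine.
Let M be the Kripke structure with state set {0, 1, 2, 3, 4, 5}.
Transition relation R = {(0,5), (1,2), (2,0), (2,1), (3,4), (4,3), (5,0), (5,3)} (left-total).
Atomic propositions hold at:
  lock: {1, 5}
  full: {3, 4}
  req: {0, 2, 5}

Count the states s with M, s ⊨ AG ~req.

Sat(~req) = {1, 3, 4}
AG ~req: greatest fixpoint, start Z0 = {1, 3, 4}, keep only states in Sat with every successor in Z. Z1 = {3, 4}; fixed.
Sat(AG ~req) = {3, 4}
|Sat(AG ~req)| = |{3, 4}| = 2.

2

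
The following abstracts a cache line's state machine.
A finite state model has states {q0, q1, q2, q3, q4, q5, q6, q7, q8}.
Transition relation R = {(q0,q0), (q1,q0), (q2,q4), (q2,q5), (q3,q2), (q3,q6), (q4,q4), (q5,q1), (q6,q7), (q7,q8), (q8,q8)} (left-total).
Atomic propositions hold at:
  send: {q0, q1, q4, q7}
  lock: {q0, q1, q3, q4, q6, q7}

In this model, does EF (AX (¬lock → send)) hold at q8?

Sat(¬lock) = {q2, q5, q8}
Sat(¬lock → send) = {q0, q1, q3, q4, q6, q7}
Sat(AX (¬lock → send)) = {s : every successor in {q0, q1, q3, q4, q6, q7}} = {q0, q1, q4, q5, q6}
EF (AX (¬lock → send)): least fixpoint, start Z0 = {q0, q1, q4, q5, q6}, add states with some successor in Z. Z1 = {q0, q1, q2, q3, q4, q5, q6}; fixed.
Sat(EF (AX (¬lock → send))) = {q0, q1, q2, q3, q4, q5, q6}
q8 ∉ Sat(EF (AX (¬lock → send))) = {q0, q1, q2, q3, q4, q5, q6}, so the formula does not hold at q8.

No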